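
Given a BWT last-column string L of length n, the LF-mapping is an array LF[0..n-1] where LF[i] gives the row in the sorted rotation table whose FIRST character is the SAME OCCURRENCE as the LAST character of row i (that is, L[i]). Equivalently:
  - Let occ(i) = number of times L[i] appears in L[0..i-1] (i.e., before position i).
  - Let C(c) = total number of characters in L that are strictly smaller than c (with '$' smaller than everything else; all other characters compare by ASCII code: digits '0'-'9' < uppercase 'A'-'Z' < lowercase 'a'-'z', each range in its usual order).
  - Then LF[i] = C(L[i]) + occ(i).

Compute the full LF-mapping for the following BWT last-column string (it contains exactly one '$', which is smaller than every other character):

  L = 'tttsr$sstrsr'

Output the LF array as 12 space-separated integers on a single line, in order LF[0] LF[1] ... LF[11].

Answer: 8 9 10 4 1 0 5 6 11 2 7 3

Derivation:
Char counts: '$':1, 'r':3, 's':4, 't':4
C (first-col start): C('$')=0, C('r')=1, C('s')=4, C('t')=8
L[0]='t': occ=0, LF[0]=C('t')+0=8+0=8
L[1]='t': occ=1, LF[1]=C('t')+1=8+1=9
L[2]='t': occ=2, LF[2]=C('t')+2=8+2=10
L[3]='s': occ=0, LF[3]=C('s')+0=4+0=4
L[4]='r': occ=0, LF[4]=C('r')+0=1+0=1
L[5]='$': occ=0, LF[5]=C('$')+0=0+0=0
L[6]='s': occ=1, LF[6]=C('s')+1=4+1=5
L[7]='s': occ=2, LF[7]=C('s')+2=4+2=6
L[8]='t': occ=3, LF[8]=C('t')+3=8+3=11
L[9]='r': occ=1, LF[9]=C('r')+1=1+1=2
L[10]='s': occ=3, LF[10]=C('s')+3=4+3=7
L[11]='r': occ=2, LF[11]=C('r')+2=1+2=3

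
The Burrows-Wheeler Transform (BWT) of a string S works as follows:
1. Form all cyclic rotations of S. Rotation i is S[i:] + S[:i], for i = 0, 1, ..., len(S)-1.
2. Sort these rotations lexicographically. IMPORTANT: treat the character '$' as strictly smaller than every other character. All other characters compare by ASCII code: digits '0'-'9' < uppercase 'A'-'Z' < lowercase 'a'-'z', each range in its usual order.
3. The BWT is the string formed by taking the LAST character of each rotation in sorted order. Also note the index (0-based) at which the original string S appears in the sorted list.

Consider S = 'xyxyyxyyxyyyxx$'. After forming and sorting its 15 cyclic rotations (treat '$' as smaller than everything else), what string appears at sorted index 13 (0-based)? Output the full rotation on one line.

Answer: yyxyyyxx$xyxyyx

Derivation:
All 15 rotations (rotation i = S[i:]+S[:i]):
  rot[0] = xyxyyxyyxyyyxx$
  rot[1] = yxyyxyyxyyyxx$x
  rot[2] = xyyxyyxyyyxx$xy
  rot[3] = yyxyyxyyyxx$xyx
  rot[4] = yxyyxyyyxx$xyxy
  rot[5] = xyyxyyyxx$xyxyy
  rot[6] = yyxyyyxx$xyxyyx
  rot[7] = yxyyyxx$xyxyyxy
  rot[8] = xyyyxx$xyxyyxyy
  rot[9] = yyyxx$xyxyyxyyx
  rot[10] = yyxx$xyxyyxyyxy
  rot[11] = yxx$xyxyyxyyxyy
  rot[12] = xx$xyxyyxyyxyyy
  rot[13] = x$xyxyyxyyxyyyx
  rot[14] = $xyxyyxyyxyyyxx
Sorted (with $ < everything):
  sorted[0] = $xyxyyxyyxyyyxx
  sorted[1] = x$xyxyyxyyxyyyx
  sorted[2] = xx$xyxyyxyyxyyy
  sorted[3] = xyxyyxyyxyyyxx$
  sorted[4] = xyyxyyxyyyxx$xy
  sorted[5] = xyyxyyyxx$xyxyy
  sorted[6] = xyyyxx$xyxyyxyy
  sorted[7] = yxx$xyxyyxyyxyy
  sorted[8] = yxyyxyyxyyyxx$x
  sorted[9] = yxyyxyyyxx$xyxy
  sorted[10] = yxyyyxx$xyxyyxy
  sorted[11] = yyxx$xyxyyxyyxy
  sorted[12] = yyxyyxyyyxx$xyx
  sorted[13] = yyxyyyxx$xyxyyx
  sorted[14] = yyyxx$xyxyyxyyx
sorted[13] = yyxyyyxx$xyxyyx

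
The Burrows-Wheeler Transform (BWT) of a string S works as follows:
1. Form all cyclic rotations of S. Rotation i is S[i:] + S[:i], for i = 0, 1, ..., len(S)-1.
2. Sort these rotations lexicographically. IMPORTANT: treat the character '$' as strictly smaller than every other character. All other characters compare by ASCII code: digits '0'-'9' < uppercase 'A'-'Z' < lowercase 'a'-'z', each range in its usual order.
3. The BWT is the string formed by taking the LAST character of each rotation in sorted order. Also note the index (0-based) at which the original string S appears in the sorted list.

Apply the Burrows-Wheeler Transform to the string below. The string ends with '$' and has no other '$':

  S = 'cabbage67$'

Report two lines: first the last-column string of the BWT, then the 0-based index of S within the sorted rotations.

Answer: 7e6cbba$ga
7

Derivation:
All 10 rotations (rotation i = S[i:]+S[:i]):
  rot[0] = cabbage67$
  rot[1] = abbage67$c
  rot[2] = bbage67$ca
  rot[3] = bage67$cab
  rot[4] = age67$cabb
  rot[5] = ge67$cabba
  rot[6] = e67$cabbag
  rot[7] = 67$cabbage
  rot[8] = 7$cabbage6
  rot[9] = $cabbage67
Sorted (with $ < everything):
  sorted[0] = $cabbage67  (last char: '7')
  sorted[1] = 67$cabbage  (last char: 'e')
  sorted[2] = 7$cabbage6  (last char: '6')
  sorted[3] = abbage67$c  (last char: 'c')
  sorted[4] = age67$cabb  (last char: 'b')
  sorted[5] = bage67$cab  (last char: 'b')
  sorted[6] = bbage67$ca  (last char: 'a')
  sorted[7] = cabbage67$  (last char: '$')
  sorted[8] = e67$cabbag  (last char: 'g')
  sorted[9] = ge67$cabba  (last char: 'a')
Last column: 7e6cbba$ga
Original string S is at sorted index 7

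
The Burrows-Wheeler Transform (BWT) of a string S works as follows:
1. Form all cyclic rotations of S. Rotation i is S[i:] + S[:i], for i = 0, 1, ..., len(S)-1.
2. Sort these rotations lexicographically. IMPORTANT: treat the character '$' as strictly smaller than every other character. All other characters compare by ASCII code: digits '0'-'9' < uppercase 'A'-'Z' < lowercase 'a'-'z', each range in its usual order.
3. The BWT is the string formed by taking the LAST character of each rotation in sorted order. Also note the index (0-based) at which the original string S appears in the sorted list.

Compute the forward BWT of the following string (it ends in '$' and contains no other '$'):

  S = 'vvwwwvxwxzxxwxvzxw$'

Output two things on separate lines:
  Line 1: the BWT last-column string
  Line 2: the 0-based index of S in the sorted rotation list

All 19 rotations (rotation i = S[i:]+S[:i]):
  rot[0] = vvwwwvxwxzxxwxvzxw$
  rot[1] = vwwwvxwxzxxwxvzxw$v
  rot[2] = wwwvxwxzxxwxvzxw$vv
  rot[3] = wwvxwxzxxwxvzxw$vvw
  rot[4] = wvxwxzxxwxvzxw$vvww
  rot[5] = vxwxzxxwxvzxw$vvwww
  rot[6] = xwxzxxwxvzxw$vvwwwv
  rot[7] = wxzxxwxvzxw$vvwwwvx
  rot[8] = xzxxwxvzxw$vvwwwvxw
  rot[9] = zxxwxvzxw$vvwwwvxwx
  rot[10] = xxwxvzxw$vvwwwvxwxz
  rot[11] = xwxvzxw$vvwwwvxwxzx
  rot[12] = wxvzxw$vvwwwvxwxzxx
  rot[13] = xvzxw$vvwwwvxwxzxxw
  rot[14] = vzxw$vvwwwvxwxzxxwx
  rot[15] = zxw$vvwwwvxwxzxxwxv
  rot[16] = xw$vvwwwvxwxzxxwxvz
  rot[17] = w$vvwwwvxwxzxxwxvzx
  rot[18] = $vvwwwvxwxzxxwxvzxw
Sorted (with $ < everything):
  sorted[0] = $vvwwwvxwxzxxwxvzxw  (last char: 'w')
  sorted[1] = vvwwwvxwxzxxwxvzxw$  (last char: '$')
  sorted[2] = vwwwvxwxzxxwxvzxw$v  (last char: 'v')
  sorted[3] = vxwxzxxwxvzxw$vvwww  (last char: 'w')
  sorted[4] = vzxw$vvwwwvxwxzxxwx  (last char: 'x')
  sorted[5] = w$vvwwwvxwxzxxwxvzx  (last char: 'x')
  sorted[6] = wvxwxzxxwxvzxw$vvww  (last char: 'w')
  sorted[7] = wwvxwxzxxwxvzxw$vvw  (last char: 'w')
  sorted[8] = wwwvxwxzxxwxvzxw$vv  (last char: 'v')
  sorted[9] = wxvzxw$vvwwwvxwxzxx  (last char: 'x')
  sorted[10] = wxzxxwxvzxw$vvwwwvx  (last char: 'x')
  sorted[11] = xvzxw$vvwwwvxwxzxxw  (last char: 'w')
  sorted[12] = xw$vvwwwvxwxzxxwxvz  (last char: 'z')
  sorted[13] = xwxvzxw$vvwwwvxwxzx  (last char: 'x')
  sorted[14] = xwxzxxwxvzxw$vvwwwv  (last char: 'v')
  sorted[15] = xxwxvzxw$vvwwwvxwxz  (last char: 'z')
  sorted[16] = xzxxwxvzxw$vvwwwvxw  (last char: 'w')
  sorted[17] = zxw$vvwwwvxwxzxxwxv  (last char: 'v')
  sorted[18] = zxxwxvzxw$vvwwwvxwx  (last char: 'x')
Last column: w$vwxxwwvxxwzxvzwvx
Original string S is at sorted index 1

Answer: w$vwxxwwvxxwzxvzwvx
1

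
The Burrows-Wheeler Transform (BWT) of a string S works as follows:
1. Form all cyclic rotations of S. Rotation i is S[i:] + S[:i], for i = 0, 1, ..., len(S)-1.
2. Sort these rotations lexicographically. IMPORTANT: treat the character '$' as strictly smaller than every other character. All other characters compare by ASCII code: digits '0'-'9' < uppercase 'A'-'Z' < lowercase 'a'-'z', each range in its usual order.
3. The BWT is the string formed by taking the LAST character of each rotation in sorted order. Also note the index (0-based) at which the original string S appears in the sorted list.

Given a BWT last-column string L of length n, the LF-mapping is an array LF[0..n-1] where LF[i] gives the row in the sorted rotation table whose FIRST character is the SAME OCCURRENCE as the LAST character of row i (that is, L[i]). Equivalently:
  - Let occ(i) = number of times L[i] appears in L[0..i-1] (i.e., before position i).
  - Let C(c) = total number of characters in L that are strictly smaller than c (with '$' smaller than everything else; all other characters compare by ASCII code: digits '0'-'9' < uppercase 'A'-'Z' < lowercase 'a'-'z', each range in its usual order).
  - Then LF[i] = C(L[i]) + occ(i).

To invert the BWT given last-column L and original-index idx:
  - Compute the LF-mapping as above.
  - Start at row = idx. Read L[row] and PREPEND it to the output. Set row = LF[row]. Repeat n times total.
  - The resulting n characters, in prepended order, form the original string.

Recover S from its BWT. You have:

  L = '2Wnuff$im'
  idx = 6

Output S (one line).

Answer: muffinW2$

Derivation:
LF mapping: 1 2 7 8 3 4 0 5 6
Walk LF starting at row 6, prepending L[row]:
  step 1: row=6, L[6]='$', prepend. Next row=LF[6]=0
  step 2: row=0, L[0]='2', prepend. Next row=LF[0]=1
  step 3: row=1, L[1]='W', prepend. Next row=LF[1]=2
  step 4: row=2, L[2]='n', prepend. Next row=LF[2]=7
  step 5: row=7, L[7]='i', prepend. Next row=LF[7]=5
  step 6: row=5, L[5]='f', prepend. Next row=LF[5]=4
  step 7: row=4, L[4]='f', prepend. Next row=LF[4]=3
  step 8: row=3, L[3]='u', prepend. Next row=LF[3]=8
  step 9: row=8, L[8]='m', prepend. Next row=LF[8]=6
Reversed output: muffinW2$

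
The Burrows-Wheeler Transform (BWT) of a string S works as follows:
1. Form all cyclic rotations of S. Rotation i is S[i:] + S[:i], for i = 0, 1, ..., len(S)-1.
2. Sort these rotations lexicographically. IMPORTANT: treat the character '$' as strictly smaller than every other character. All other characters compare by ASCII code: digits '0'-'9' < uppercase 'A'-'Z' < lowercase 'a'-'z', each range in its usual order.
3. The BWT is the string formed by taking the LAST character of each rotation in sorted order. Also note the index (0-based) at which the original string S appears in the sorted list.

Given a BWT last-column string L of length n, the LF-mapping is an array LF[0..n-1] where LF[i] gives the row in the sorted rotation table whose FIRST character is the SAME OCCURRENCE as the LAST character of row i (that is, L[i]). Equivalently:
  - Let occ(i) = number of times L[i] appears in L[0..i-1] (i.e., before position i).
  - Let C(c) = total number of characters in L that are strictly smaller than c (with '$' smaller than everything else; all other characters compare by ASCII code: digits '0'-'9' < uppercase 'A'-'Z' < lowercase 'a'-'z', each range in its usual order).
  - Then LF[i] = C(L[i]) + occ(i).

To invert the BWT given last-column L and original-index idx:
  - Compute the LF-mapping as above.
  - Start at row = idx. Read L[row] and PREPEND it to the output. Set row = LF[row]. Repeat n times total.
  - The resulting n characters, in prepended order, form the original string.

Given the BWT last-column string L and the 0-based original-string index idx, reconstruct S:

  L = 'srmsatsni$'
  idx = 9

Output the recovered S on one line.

Answer: transmiss$

Derivation:
LF mapping: 6 5 3 7 1 9 8 4 2 0
Walk LF starting at row 9, prepending L[row]:
  step 1: row=9, L[9]='$', prepend. Next row=LF[9]=0
  step 2: row=0, L[0]='s', prepend. Next row=LF[0]=6
  step 3: row=6, L[6]='s', prepend. Next row=LF[6]=8
  step 4: row=8, L[8]='i', prepend. Next row=LF[8]=2
  step 5: row=2, L[2]='m', prepend. Next row=LF[2]=3
  step 6: row=3, L[3]='s', prepend. Next row=LF[3]=7
  step 7: row=7, L[7]='n', prepend. Next row=LF[7]=4
  step 8: row=4, L[4]='a', prepend. Next row=LF[4]=1
  step 9: row=1, L[1]='r', prepend. Next row=LF[1]=5
  step 10: row=5, L[5]='t', prepend. Next row=LF[5]=9
Reversed output: transmiss$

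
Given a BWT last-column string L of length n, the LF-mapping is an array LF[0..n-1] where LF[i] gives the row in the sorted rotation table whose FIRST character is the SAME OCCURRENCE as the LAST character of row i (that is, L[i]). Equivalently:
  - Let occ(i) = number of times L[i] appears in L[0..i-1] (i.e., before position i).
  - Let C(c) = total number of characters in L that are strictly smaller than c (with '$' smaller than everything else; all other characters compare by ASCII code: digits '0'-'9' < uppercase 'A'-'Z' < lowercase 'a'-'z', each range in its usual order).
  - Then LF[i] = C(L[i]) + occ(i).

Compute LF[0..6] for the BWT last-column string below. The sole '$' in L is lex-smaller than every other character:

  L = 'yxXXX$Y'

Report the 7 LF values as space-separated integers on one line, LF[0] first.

Answer: 6 5 1 2 3 0 4

Derivation:
Char counts: '$':1, 'X':3, 'Y':1, 'x':1, 'y':1
C (first-col start): C('$')=0, C('X')=1, C('Y')=4, C('x')=5, C('y')=6
L[0]='y': occ=0, LF[0]=C('y')+0=6+0=6
L[1]='x': occ=0, LF[1]=C('x')+0=5+0=5
L[2]='X': occ=0, LF[2]=C('X')+0=1+0=1
L[3]='X': occ=1, LF[3]=C('X')+1=1+1=2
L[4]='X': occ=2, LF[4]=C('X')+2=1+2=3
L[5]='$': occ=0, LF[5]=C('$')+0=0+0=0
L[6]='Y': occ=0, LF[6]=C('Y')+0=4+0=4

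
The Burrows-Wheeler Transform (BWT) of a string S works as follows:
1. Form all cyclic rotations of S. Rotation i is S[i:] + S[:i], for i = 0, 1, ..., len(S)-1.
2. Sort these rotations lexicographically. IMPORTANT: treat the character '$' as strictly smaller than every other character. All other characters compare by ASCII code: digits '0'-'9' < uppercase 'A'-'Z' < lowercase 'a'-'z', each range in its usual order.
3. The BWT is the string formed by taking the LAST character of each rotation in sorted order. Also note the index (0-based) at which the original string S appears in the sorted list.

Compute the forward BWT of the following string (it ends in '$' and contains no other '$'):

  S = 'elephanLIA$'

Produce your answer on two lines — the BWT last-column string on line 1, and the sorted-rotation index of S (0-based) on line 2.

All 11 rotations (rotation i = S[i:]+S[:i]):
  rot[0] = elephanLIA$
  rot[1] = lephanLIA$e
  rot[2] = ephanLIA$el
  rot[3] = phanLIA$ele
  rot[4] = hanLIA$elep
  rot[5] = anLIA$eleph
  rot[6] = nLIA$elepha
  rot[7] = LIA$elephan
  rot[8] = IA$elephanL
  rot[9] = A$elephanLI
  rot[10] = $elephanLIA
Sorted (with $ < everything):
  sorted[0] = $elephanLIA  (last char: 'A')
  sorted[1] = A$elephanLI  (last char: 'I')
  sorted[2] = IA$elephanL  (last char: 'L')
  sorted[3] = LIA$elephan  (last char: 'n')
  sorted[4] = anLIA$eleph  (last char: 'h')
  sorted[5] = elephanLIA$  (last char: '$')
  sorted[6] = ephanLIA$el  (last char: 'l')
  sorted[7] = hanLIA$elep  (last char: 'p')
  sorted[8] = lephanLIA$e  (last char: 'e')
  sorted[9] = nLIA$elepha  (last char: 'a')
  sorted[10] = phanLIA$ele  (last char: 'e')
Last column: AILnh$lpeae
Original string S is at sorted index 5

Answer: AILnh$lpeae
5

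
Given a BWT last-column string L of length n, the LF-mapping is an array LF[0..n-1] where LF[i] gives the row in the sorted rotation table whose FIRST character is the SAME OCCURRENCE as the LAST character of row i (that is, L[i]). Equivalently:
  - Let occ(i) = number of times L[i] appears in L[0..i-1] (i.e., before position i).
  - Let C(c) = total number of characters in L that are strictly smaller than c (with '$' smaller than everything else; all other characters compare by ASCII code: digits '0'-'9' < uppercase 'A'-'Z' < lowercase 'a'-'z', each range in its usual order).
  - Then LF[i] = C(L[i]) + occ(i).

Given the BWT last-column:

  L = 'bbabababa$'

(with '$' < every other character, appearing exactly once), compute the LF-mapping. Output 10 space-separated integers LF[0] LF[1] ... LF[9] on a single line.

Char counts: '$':1, 'a':4, 'b':5
C (first-col start): C('$')=0, C('a')=1, C('b')=5
L[0]='b': occ=0, LF[0]=C('b')+0=5+0=5
L[1]='b': occ=1, LF[1]=C('b')+1=5+1=6
L[2]='a': occ=0, LF[2]=C('a')+0=1+0=1
L[3]='b': occ=2, LF[3]=C('b')+2=5+2=7
L[4]='a': occ=1, LF[4]=C('a')+1=1+1=2
L[5]='b': occ=3, LF[5]=C('b')+3=5+3=8
L[6]='a': occ=2, LF[6]=C('a')+2=1+2=3
L[7]='b': occ=4, LF[7]=C('b')+4=5+4=9
L[8]='a': occ=3, LF[8]=C('a')+3=1+3=4
L[9]='$': occ=0, LF[9]=C('$')+0=0+0=0

Answer: 5 6 1 7 2 8 3 9 4 0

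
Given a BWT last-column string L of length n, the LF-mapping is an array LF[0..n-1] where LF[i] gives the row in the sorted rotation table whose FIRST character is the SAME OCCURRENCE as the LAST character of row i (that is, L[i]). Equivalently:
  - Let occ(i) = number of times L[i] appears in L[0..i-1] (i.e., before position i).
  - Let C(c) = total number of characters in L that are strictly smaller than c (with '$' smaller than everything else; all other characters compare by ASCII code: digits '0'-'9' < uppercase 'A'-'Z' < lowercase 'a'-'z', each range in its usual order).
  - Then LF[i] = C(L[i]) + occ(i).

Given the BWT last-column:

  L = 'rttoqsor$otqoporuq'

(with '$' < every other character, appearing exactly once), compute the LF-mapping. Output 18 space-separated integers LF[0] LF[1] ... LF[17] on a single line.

Char counts: '$':1, 'o':5, 'p':1, 'q':3, 'r':3, 's':1, 't':3, 'u':1
C (first-col start): C('$')=0, C('o')=1, C('p')=6, C('q')=7, C('r')=10, C('s')=13, C('t')=14, C('u')=17
L[0]='r': occ=0, LF[0]=C('r')+0=10+0=10
L[1]='t': occ=0, LF[1]=C('t')+0=14+0=14
L[2]='t': occ=1, LF[2]=C('t')+1=14+1=15
L[3]='o': occ=0, LF[3]=C('o')+0=1+0=1
L[4]='q': occ=0, LF[4]=C('q')+0=7+0=7
L[5]='s': occ=0, LF[5]=C('s')+0=13+0=13
L[6]='o': occ=1, LF[6]=C('o')+1=1+1=2
L[7]='r': occ=1, LF[7]=C('r')+1=10+1=11
L[8]='$': occ=0, LF[8]=C('$')+0=0+0=0
L[9]='o': occ=2, LF[9]=C('o')+2=1+2=3
L[10]='t': occ=2, LF[10]=C('t')+2=14+2=16
L[11]='q': occ=1, LF[11]=C('q')+1=7+1=8
L[12]='o': occ=3, LF[12]=C('o')+3=1+3=4
L[13]='p': occ=0, LF[13]=C('p')+0=6+0=6
L[14]='o': occ=4, LF[14]=C('o')+4=1+4=5
L[15]='r': occ=2, LF[15]=C('r')+2=10+2=12
L[16]='u': occ=0, LF[16]=C('u')+0=17+0=17
L[17]='q': occ=2, LF[17]=C('q')+2=7+2=9

Answer: 10 14 15 1 7 13 2 11 0 3 16 8 4 6 5 12 17 9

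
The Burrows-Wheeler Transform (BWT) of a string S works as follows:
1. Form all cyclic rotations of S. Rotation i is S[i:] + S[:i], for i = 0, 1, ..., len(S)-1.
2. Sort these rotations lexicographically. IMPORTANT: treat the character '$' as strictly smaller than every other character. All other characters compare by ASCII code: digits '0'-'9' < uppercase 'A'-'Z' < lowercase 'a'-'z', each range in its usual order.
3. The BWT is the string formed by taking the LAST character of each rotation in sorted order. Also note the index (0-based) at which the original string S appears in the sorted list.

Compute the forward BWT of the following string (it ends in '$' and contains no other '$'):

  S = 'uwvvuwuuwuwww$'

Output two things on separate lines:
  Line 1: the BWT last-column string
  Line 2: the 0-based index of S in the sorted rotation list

All 14 rotations (rotation i = S[i:]+S[:i]):
  rot[0] = uwvvuwuuwuwww$
  rot[1] = wvvuwuuwuwww$u
  rot[2] = vvuwuuwuwww$uw
  rot[3] = vuwuuwuwww$uwv
  rot[4] = uwuuwuwww$uwvv
  rot[5] = wuuwuwww$uwvvu
  rot[6] = uuwuwww$uwvvuw
  rot[7] = uwuwww$uwvvuwu
  rot[8] = wuwww$uwvvuwuu
  rot[9] = uwww$uwvvuwuuw
  rot[10] = www$uwvvuwuuwu
  rot[11] = ww$uwvvuwuuwuw
  rot[12] = w$uwvvuwuuwuww
  rot[13] = $uwvvuwuuwuwww
Sorted (with $ < everything):
  sorted[0] = $uwvvuwuuwuwww  (last char: 'w')
  sorted[1] = uuwuwww$uwvvuw  (last char: 'w')
  sorted[2] = uwuuwuwww$uwvv  (last char: 'v')
  sorted[3] = uwuwww$uwvvuwu  (last char: 'u')
  sorted[4] = uwvvuwuuwuwww$  (last char: '$')
  sorted[5] = uwww$uwvvuwuuw  (last char: 'w')
  sorted[6] = vuwuuwuwww$uwv  (last char: 'v')
  sorted[7] = vvuwuuwuwww$uw  (last char: 'w')
  sorted[8] = w$uwvvuwuuwuww  (last char: 'w')
  sorted[9] = wuuwuwww$uwvvu  (last char: 'u')
  sorted[10] = wuwww$uwvvuwuu  (last char: 'u')
  sorted[11] = wvvuwuuwuwww$u  (last char: 'u')
  sorted[12] = ww$uwvvuwuuwuw  (last char: 'w')
  sorted[13] = www$uwvvuwuuwu  (last char: 'u')
Last column: wwvu$wvwwuuuwu
Original string S is at sorted index 4

Answer: wwvu$wvwwuuuwu
4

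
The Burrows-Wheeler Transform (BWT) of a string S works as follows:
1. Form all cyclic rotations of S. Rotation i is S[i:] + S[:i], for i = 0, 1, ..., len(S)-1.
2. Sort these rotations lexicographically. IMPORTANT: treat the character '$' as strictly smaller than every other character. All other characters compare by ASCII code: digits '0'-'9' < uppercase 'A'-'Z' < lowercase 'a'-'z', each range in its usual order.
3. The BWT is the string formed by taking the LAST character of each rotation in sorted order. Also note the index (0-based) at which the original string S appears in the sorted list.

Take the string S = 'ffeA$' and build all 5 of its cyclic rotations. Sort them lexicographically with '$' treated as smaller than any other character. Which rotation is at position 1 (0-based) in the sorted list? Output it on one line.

Answer: A$ffe

Derivation:
All 5 rotations (rotation i = S[i:]+S[:i]):
  rot[0] = ffeA$
  rot[1] = feA$f
  rot[2] = eA$ff
  rot[3] = A$ffe
  rot[4] = $ffeA
Sorted (with $ < everything):
  sorted[0] = $ffeA
  sorted[1] = A$ffe
  sorted[2] = eA$ff
  sorted[3] = feA$f
  sorted[4] = ffeA$
sorted[1] = A$ffe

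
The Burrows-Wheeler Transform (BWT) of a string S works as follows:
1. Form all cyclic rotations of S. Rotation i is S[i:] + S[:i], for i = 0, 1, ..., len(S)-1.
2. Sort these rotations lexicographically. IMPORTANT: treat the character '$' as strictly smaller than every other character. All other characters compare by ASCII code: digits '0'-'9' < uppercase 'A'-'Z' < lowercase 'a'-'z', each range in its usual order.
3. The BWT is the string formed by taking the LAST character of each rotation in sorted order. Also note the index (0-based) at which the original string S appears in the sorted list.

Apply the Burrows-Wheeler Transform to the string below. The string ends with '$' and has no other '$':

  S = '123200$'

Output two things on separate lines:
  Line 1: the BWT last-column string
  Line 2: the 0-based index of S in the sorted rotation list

Answer: 002$312
3

Derivation:
All 7 rotations (rotation i = S[i:]+S[:i]):
  rot[0] = 123200$
  rot[1] = 23200$1
  rot[2] = 3200$12
  rot[3] = 200$123
  rot[4] = 00$1232
  rot[5] = 0$12320
  rot[6] = $123200
Sorted (with $ < everything):
  sorted[0] = $123200  (last char: '0')
  sorted[1] = 0$12320  (last char: '0')
  sorted[2] = 00$1232  (last char: '2')
  sorted[3] = 123200$  (last char: '$')
  sorted[4] = 200$123  (last char: '3')
  sorted[5] = 23200$1  (last char: '1')
  sorted[6] = 3200$12  (last char: '2')
Last column: 002$312
Original string S is at sorted index 3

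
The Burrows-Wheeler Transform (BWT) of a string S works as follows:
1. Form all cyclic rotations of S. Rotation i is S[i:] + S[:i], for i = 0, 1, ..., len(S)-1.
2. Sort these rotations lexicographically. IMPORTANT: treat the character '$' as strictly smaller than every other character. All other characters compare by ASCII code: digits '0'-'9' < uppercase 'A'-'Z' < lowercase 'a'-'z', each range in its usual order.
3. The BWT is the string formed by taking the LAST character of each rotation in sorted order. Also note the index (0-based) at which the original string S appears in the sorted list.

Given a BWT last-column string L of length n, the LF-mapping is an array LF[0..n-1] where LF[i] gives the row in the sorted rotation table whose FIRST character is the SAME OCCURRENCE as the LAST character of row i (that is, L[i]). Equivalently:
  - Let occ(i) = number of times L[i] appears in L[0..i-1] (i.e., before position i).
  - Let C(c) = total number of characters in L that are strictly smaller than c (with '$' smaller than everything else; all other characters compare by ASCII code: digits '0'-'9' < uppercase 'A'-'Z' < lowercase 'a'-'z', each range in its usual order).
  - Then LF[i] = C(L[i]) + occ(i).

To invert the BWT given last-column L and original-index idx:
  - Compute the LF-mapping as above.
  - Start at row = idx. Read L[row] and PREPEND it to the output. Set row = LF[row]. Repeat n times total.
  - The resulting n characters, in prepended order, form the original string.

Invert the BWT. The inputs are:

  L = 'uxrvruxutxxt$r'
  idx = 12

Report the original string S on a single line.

Answer: xvrxxrrtuutxu$

Derivation:
LF mapping: 6 10 1 9 2 7 11 8 4 12 13 5 0 3
Walk LF starting at row 12, prepending L[row]:
  step 1: row=12, L[12]='$', prepend. Next row=LF[12]=0
  step 2: row=0, L[0]='u', prepend. Next row=LF[0]=6
  step 3: row=6, L[6]='x', prepend. Next row=LF[6]=11
  step 4: row=11, L[11]='t', prepend. Next row=LF[11]=5
  step 5: row=5, L[5]='u', prepend. Next row=LF[5]=7
  step 6: row=7, L[7]='u', prepend. Next row=LF[7]=8
  step 7: row=8, L[8]='t', prepend. Next row=LF[8]=4
  step 8: row=4, L[4]='r', prepend. Next row=LF[4]=2
  step 9: row=2, L[2]='r', prepend. Next row=LF[2]=1
  step 10: row=1, L[1]='x', prepend. Next row=LF[1]=10
  step 11: row=10, L[10]='x', prepend. Next row=LF[10]=13
  step 12: row=13, L[13]='r', prepend. Next row=LF[13]=3
  step 13: row=3, L[3]='v', prepend. Next row=LF[3]=9
  step 14: row=9, L[9]='x', prepend. Next row=LF[9]=12
Reversed output: xvrxxrrtuutxu$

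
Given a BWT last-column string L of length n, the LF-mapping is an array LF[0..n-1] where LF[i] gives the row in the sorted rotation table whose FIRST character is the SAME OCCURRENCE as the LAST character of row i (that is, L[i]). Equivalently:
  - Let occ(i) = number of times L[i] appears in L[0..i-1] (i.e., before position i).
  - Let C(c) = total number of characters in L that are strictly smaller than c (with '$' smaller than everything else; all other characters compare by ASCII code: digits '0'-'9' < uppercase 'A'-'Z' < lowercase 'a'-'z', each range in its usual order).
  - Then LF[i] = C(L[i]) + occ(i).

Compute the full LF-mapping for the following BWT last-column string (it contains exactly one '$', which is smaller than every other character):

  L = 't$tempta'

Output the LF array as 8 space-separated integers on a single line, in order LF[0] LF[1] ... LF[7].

Char counts: '$':1, 'a':1, 'e':1, 'm':1, 'p':1, 't':3
C (first-col start): C('$')=0, C('a')=1, C('e')=2, C('m')=3, C('p')=4, C('t')=5
L[0]='t': occ=0, LF[0]=C('t')+0=5+0=5
L[1]='$': occ=0, LF[1]=C('$')+0=0+0=0
L[2]='t': occ=1, LF[2]=C('t')+1=5+1=6
L[3]='e': occ=0, LF[3]=C('e')+0=2+0=2
L[4]='m': occ=0, LF[4]=C('m')+0=3+0=3
L[5]='p': occ=0, LF[5]=C('p')+0=4+0=4
L[6]='t': occ=2, LF[6]=C('t')+2=5+2=7
L[7]='a': occ=0, LF[7]=C('a')+0=1+0=1

Answer: 5 0 6 2 3 4 7 1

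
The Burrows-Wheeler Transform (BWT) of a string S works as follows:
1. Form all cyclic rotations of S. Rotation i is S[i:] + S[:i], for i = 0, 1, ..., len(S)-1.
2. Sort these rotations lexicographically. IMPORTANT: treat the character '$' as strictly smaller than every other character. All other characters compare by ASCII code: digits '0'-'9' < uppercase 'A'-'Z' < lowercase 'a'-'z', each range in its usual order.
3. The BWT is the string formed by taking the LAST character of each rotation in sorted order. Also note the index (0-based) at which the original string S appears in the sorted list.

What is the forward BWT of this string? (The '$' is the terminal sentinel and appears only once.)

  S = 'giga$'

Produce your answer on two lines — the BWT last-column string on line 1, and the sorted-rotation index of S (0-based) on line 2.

All 5 rotations (rotation i = S[i:]+S[:i]):
  rot[0] = giga$
  rot[1] = iga$g
  rot[2] = ga$gi
  rot[3] = a$gig
  rot[4] = $giga
Sorted (with $ < everything):
  sorted[0] = $giga  (last char: 'a')
  sorted[1] = a$gig  (last char: 'g')
  sorted[2] = ga$gi  (last char: 'i')
  sorted[3] = giga$  (last char: '$')
  sorted[4] = iga$g  (last char: 'g')
Last column: agi$g
Original string S is at sorted index 3

Answer: agi$g
3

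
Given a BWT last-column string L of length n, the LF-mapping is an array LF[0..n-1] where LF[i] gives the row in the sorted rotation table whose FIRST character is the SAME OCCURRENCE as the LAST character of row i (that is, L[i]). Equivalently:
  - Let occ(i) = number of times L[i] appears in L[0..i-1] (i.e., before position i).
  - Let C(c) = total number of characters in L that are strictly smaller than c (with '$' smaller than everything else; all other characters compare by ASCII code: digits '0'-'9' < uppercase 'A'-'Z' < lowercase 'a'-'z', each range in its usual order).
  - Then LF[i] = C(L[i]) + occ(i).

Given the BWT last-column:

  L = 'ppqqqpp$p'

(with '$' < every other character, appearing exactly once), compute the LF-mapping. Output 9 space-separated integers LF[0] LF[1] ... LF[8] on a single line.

Char counts: '$':1, 'p':5, 'q':3
C (first-col start): C('$')=0, C('p')=1, C('q')=6
L[0]='p': occ=0, LF[0]=C('p')+0=1+0=1
L[1]='p': occ=1, LF[1]=C('p')+1=1+1=2
L[2]='q': occ=0, LF[2]=C('q')+0=6+0=6
L[3]='q': occ=1, LF[3]=C('q')+1=6+1=7
L[4]='q': occ=2, LF[4]=C('q')+2=6+2=8
L[5]='p': occ=2, LF[5]=C('p')+2=1+2=3
L[6]='p': occ=3, LF[6]=C('p')+3=1+3=4
L[7]='$': occ=0, LF[7]=C('$')+0=0+0=0
L[8]='p': occ=4, LF[8]=C('p')+4=1+4=5

Answer: 1 2 6 7 8 3 4 0 5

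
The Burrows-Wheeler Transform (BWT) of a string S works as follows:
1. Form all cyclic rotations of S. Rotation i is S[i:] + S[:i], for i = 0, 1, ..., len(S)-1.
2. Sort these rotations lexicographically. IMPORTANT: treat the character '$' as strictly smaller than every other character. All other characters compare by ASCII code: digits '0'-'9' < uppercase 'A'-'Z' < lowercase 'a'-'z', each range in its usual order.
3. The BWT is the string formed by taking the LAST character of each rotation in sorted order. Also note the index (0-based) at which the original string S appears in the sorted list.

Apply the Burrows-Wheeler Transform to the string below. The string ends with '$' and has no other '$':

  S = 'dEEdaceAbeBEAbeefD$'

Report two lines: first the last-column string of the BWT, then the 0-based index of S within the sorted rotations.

All 19 rotations (rotation i = S[i:]+S[:i]):
  rot[0] = dEEdaceAbeBEAbeefD$
  rot[1] = EEdaceAbeBEAbeefD$d
  rot[2] = EdaceAbeBEAbeefD$dE
  rot[3] = daceAbeBEAbeefD$dEE
  rot[4] = aceAbeBEAbeefD$dEEd
  rot[5] = ceAbeBEAbeefD$dEEda
  rot[6] = eAbeBEAbeefD$dEEdac
  rot[7] = AbeBEAbeefD$dEEdace
  rot[8] = beBEAbeefD$dEEdaceA
  rot[9] = eBEAbeefD$dEEdaceAb
  rot[10] = BEAbeefD$dEEdaceAbe
  rot[11] = EAbeefD$dEEdaceAbeB
  rot[12] = AbeefD$dEEdaceAbeBE
  rot[13] = beefD$dEEdaceAbeBEA
  rot[14] = eefD$dEEdaceAbeBEAb
  rot[15] = efD$dEEdaceAbeBEAbe
  rot[16] = fD$dEEdaceAbeBEAbee
  rot[17] = D$dEEdaceAbeBEAbeef
  rot[18] = $dEEdaceAbeBEAbeefD
Sorted (with $ < everything):
  sorted[0] = $dEEdaceAbeBEAbeefD  (last char: 'D')
  sorted[1] = AbeBEAbeefD$dEEdace  (last char: 'e')
  sorted[2] = AbeefD$dEEdaceAbeBE  (last char: 'E')
  sorted[3] = BEAbeefD$dEEdaceAbe  (last char: 'e')
  sorted[4] = D$dEEdaceAbeBEAbeef  (last char: 'f')
  sorted[5] = EAbeefD$dEEdaceAbeB  (last char: 'B')
  sorted[6] = EEdaceAbeBEAbeefD$d  (last char: 'd')
  sorted[7] = EdaceAbeBEAbeefD$dE  (last char: 'E')
  sorted[8] = aceAbeBEAbeefD$dEEd  (last char: 'd')
  sorted[9] = beBEAbeefD$dEEdaceA  (last char: 'A')
  sorted[10] = beefD$dEEdaceAbeBEA  (last char: 'A')
  sorted[11] = ceAbeBEAbeefD$dEEda  (last char: 'a')
  sorted[12] = dEEdaceAbeBEAbeefD$  (last char: '$')
  sorted[13] = daceAbeBEAbeefD$dEE  (last char: 'E')
  sorted[14] = eAbeBEAbeefD$dEEdac  (last char: 'c')
  sorted[15] = eBEAbeefD$dEEdaceAb  (last char: 'b')
  sorted[16] = eefD$dEEdaceAbeBEAb  (last char: 'b')
  sorted[17] = efD$dEEdaceAbeBEAbe  (last char: 'e')
  sorted[18] = fD$dEEdaceAbeBEAbee  (last char: 'e')
Last column: DeEefBdEdAAa$Ecbbee
Original string S is at sorted index 12

Answer: DeEefBdEdAAa$Ecbbee
12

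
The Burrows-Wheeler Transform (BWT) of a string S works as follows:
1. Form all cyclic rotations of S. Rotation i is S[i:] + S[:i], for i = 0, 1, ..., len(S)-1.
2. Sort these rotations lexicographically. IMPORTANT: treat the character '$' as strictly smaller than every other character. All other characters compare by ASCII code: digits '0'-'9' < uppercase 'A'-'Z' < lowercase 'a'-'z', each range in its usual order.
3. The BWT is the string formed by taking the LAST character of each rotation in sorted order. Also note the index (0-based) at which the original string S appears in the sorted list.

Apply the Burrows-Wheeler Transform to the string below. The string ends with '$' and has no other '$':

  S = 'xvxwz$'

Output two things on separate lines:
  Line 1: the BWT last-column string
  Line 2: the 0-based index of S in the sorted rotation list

Answer: zxx$vw
3

Derivation:
All 6 rotations (rotation i = S[i:]+S[:i]):
  rot[0] = xvxwz$
  rot[1] = vxwz$x
  rot[2] = xwz$xv
  rot[3] = wz$xvx
  rot[4] = z$xvxw
  rot[5] = $xvxwz
Sorted (with $ < everything):
  sorted[0] = $xvxwz  (last char: 'z')
  sorted[1] = vxwz$x  (last char: 'x')
  sorted[2] = wz$xvx  (last char: 'x')
  sorted[3] = xvxwz$  (last char: '$')
  sorted[4] = xwz$xv  (last char: 'v')
  sorted[5] = z$xvxw  (last char: 'w')
Last column: zxx$vw
Original string S is at sorted index 3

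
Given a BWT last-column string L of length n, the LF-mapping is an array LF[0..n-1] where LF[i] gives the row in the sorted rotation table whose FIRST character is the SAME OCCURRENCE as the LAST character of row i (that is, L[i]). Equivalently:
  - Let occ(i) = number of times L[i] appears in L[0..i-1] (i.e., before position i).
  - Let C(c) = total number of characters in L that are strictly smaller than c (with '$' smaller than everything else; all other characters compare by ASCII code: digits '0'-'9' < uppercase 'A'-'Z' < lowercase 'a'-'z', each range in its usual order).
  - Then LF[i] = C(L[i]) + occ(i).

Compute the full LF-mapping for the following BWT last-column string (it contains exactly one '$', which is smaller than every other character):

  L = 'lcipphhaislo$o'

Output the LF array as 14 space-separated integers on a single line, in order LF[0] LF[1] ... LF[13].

Answer: 7 2 5 11 12 3 4 1 6 13 8 9 0 10

Derivation:
Char counts: '$':1, 'a':1, 'c':1, 'h':2, 'i':2, 'l':2, 'o':2, 'p':2, 's':1
C (first-col start): C('$')=0, C('a')=1, C('c')=2, C('h')=3, C('i')=5, C('l')=7, C('o')=9, C('p')=11, C('s')=13
L[0]='l': occ=0, LF[0]=C('l')+0=7+0=7
L[1]='c': occ=0, LF[1]=C('c')+0=2+0=2
L[2]='i': occ=0, LF[2]=C('i')+0=5+0=5
L[3]='p': occ=0, LF[3]=C('p')+0=11+0=11
L[4]='p': occ=1, LF[4]=C('p')+1=11+1=12
L[5]='h': occ=0, LF[5]=C('h')+0=3+0=3
L[6]='h': occ=1, LF[6]=C('h')+1=3+1=4
L[7]='a': occ=0, LF[7]=C('a')+0=1+0=1
L[8]='i': occ=1, LF[8]=C('i')+1=5+1=6
L[9]='s': occ=0, LF[9]=C('s')+0=13+0=13
L[10]='l': occ=1, LF[10]=C('l')+1=7+1=8
L[11]='o': occ=0, LF[11]=C('o')+0=9+0=9
L[12]='$': occ=0, LF[12]=C('$')+0=0+0=0
L[13]='o': occ=1, LF[13]=C('o')+1=9+1=10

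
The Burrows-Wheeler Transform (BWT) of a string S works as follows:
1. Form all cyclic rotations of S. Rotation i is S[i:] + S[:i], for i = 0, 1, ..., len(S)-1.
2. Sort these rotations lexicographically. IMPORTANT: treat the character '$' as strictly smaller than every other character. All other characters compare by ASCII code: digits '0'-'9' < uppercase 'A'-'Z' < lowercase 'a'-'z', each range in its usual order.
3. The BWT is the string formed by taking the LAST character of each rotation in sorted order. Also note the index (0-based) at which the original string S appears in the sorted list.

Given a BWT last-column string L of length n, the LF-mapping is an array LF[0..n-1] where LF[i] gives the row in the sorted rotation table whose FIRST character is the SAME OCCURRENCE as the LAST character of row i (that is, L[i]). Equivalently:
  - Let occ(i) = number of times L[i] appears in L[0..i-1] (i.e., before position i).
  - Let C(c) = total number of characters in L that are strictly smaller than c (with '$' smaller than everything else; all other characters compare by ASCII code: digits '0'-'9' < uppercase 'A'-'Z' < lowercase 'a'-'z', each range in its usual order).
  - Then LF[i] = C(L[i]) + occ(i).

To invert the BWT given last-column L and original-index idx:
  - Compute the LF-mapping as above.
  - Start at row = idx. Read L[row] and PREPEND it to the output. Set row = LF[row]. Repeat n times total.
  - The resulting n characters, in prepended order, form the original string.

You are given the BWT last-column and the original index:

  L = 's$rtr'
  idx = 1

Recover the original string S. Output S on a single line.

LF mapping: 3 0 1 4 2
Walk LF starting at row 1, prepending L[row]:
  step 1: row=1, L[1]='$', prepend. Next row=LF[1]=0
  step 2: row=0, L[0]='s', prepend. Next row=LF[0]=3
  step 3: row=3, L[3]='t', prepend. Next row=LF[3]=4
  step 4: row=4, L[4]='r', prepend. Next row=LF[4]=2
  step 5: row=2, L[2]='r', prepend. Next row=LF[2]=1
Reversed output: rrts$

Answer: rrts$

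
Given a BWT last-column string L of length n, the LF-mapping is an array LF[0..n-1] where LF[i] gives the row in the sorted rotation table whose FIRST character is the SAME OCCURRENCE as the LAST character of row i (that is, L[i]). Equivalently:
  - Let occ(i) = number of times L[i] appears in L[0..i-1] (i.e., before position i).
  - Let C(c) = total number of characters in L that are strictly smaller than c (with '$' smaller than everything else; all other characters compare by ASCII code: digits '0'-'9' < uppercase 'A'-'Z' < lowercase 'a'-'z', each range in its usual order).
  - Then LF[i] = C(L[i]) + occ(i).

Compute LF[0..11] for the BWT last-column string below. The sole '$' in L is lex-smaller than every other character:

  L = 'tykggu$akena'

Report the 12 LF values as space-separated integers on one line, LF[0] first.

Answer: 9 11 6 4 5 10 0 1 7 3 8 2

Derivation:
Char counts: '$':1, 'a':2, 'e':1, 'g':2, 'k':2, 'n':1, 't':1, 'u':1, 'y':1
C (first-col start): C('$')=0, C('a')=1, C('e')=3, C('g')=4, C('k')=6, C('n')=8, C('t')=9, C('u')=10, C('y')=11
L[0]='t': occ=0, LF[0]=C('t')+0=9+0=9
L[1]='y': occ=0, LF[1]=C('y')+0=11+0=11
L[2]='k': occ=0, LF[2]=C('k')+0=6+0=6
L[3]='g': occ=0, LF[3]=C('g')+0=4+0=4
L[4]='g': occ=1, LF[4]=C('g')+1=4+1=5
L[5]='u': occ=0, LF[5]=C('u')+0=10+0=10
L[6]='$': occ=0, LF[6]=C('$')+0=0+0=0
L[7]='a': occ=0, LF[7]=C('a')+0=1+0=1
L[8]='k': occ=1, LF[8]=C('k')+1=6+1=7
L[9]='e': occ=0, LF[9]=C('e')+0=3+0=3
L[10]='n': occ=0, LF[10]=C('n')+0=8+0=8
L[11]='a': occ=1, LF[11]=C('a')+1=1+1=2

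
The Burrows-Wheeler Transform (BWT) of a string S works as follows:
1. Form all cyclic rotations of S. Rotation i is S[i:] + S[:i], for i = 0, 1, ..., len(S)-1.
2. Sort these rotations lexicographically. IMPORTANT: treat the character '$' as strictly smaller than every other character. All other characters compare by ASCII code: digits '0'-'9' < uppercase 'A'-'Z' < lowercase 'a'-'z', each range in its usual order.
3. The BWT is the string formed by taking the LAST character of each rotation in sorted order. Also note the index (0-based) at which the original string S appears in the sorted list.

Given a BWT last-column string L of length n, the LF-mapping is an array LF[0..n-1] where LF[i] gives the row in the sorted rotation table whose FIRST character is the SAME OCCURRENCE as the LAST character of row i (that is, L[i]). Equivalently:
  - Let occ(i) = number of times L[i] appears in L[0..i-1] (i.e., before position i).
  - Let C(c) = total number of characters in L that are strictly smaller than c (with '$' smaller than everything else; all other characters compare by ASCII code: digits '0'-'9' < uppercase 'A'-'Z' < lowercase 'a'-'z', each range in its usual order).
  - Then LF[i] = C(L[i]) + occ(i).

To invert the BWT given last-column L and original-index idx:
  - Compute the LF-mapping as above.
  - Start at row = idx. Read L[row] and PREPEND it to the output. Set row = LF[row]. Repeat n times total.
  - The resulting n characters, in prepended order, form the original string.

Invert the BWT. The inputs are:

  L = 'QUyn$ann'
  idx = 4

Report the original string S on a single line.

LF mapping: 1 2 7 4 0 3 5 6
Walk LF starting at row 4, prepending L[row]:
  step 1: row=4, L[4]='$', prepend. Next row=LF[4]=0
  step 2: row=0, L[0]='Q', prepend. Next row=LF[0]=1
  step 3: row=1, L[1]='U', prepend. Next row=LF[1]=2
  step 4: row=2, L[2]='y', prepend. Next row=LF[2]=7
  step 5: row=7, L[7]='n', prepend. Next row=LF[7]=6
  step 6: row=6, L[6]='n', prepend. Next row=LF[6]=5
  step 7: row=5, L[5]='a', prepend. Next row=LF[5]=3
  step 8: row=3, L[3]='n', prepend. Next row=LF[3]=4
Reversed output: nannyUQ$

Answer: nannyUQ$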